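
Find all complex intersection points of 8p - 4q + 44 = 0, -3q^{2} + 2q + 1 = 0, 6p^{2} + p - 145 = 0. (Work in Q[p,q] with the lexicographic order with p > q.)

Compute a lex Gröbner basis by Buchberger's algorithm.
f_1 = 8p - 4q + 44, LT = p.
f_2 = -3q^{2} + 2q + 1, LT = q^{2}.
f_3 = 6p^{2} + p - 145, LT = p^{2}.

S(f_1,f_3): lcm = p^{2}. S = -\tfrac{1}{2}pq + \tfrac{16}{3}p + \tfrac{145}{6}.
  reduce S modulo (f_1, f_2, f_3):
  remainder \tfrac{21}{4}q - \tfrac{21}{4} ≠ 0; add h_4 = \tfrac{21}{4}q - \tfrac{21}{4} to the basis.

The other S-polynomials (S(f_1,f_2), S(f_2,f_3), S(f_1,h_4), S(f_2,h_4), S(f_3,h_4)) all reduce to 0 modulo the current basis, so we have a Gröbner basis.
Inter-reduce: drop elements whose leading term is divisible by another's, tail-reduce, and make monic.
Reduced Gröbner basis: {p + 5, q - 1}.

From the last basis element, q - 1 = 0, so q takes values in {1}. Each choice, substituted upward through the basis, yields the corresponding point(s) of the solution set.
  q = 1: the earlier basis element becomes p + 5 = 0, giving p = -5 — point (-5, 1).

{(-5, 1)}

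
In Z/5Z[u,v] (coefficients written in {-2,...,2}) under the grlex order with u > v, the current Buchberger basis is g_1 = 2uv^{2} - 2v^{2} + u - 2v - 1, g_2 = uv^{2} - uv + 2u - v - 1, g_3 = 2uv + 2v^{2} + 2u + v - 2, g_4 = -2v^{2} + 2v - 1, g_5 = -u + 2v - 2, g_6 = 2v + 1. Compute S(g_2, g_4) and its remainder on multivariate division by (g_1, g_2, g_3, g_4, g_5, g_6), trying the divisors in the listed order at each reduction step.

lcm(LM(g_2), LM(g_4)) = uv^{2}.
S = (lcm/LT(g_2))·g_2 − (lcm/LT(g_4))·g_4 = -u - v - 1.
Reduce S modulo (g_1, g_2, g_3, g_4, g_5, g_6) in that order:
  leading term u: subtract (1)·g_5 from -u - v - 1 → 2v + 1
  leading term v: subtract (1)·g_6 from 2v + 1 → 0
The remainder is 0, so this S-polynomial contributes no new basis element.

S(g_2, g_4) = -u - v - 1; remainder on division = 0.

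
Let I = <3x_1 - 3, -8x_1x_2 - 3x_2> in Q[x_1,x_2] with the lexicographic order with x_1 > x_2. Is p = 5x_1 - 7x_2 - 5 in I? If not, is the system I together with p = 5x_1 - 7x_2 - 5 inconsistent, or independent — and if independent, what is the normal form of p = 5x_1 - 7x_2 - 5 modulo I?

5x_1 - 7x_2 - 5 lies in I (it reduces to 0).

First compute the reduced Gröbner basis of I by Buchberger's algorithm.
f_1 = 3x_1 - 3, LT = x_1.
f_2 = -8x_1x_2 - 3x_2, LT = x_1x_2.

S(f_1,f_2): lcm = x_1x_2. S = -11/8x_2.
  leading term x_2: no divisor's leading term divides it; move -11/8x_2 to the remainder.
  remainder -11/8x_2 ≠ 0; add h_3 = -11/8x_2 to the basis.

The other S-polynomials (S(f_1,h_3), S(f_2,h_3)) all reduce to 0 modulo the current basis, so we have a Gröbner basis.
Inter-reduce: drop elements whose leading term is divisible by another's, tail-reduce, and make monic.
Reduced Gröbner basis: {x_1 - 1, x_2}.
Label its elements g_1 = x_1 - 1, g_2 = x_2.

Reduce p = 5x_1 - 7x_2 - 5 modulo G:
  leading term x_1: subtract (5)·g_1 from 5x_1 - 7x_2 - 5 → -7x_2
  leading term x_2: subtract (-7)·g_2 from -7x_2 → 0
  normal form = 0.
Since the normal form is 0, p ∈ I.

Ideal membership is decidable via reduction modulo a Gröbner basis.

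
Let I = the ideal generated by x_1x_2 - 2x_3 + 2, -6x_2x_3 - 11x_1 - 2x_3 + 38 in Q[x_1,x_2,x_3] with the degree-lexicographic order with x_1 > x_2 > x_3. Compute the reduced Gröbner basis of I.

G = {x_1^2 + 2/11x_1x_3 + 12/11x_3^2 - 38/11x_1 - 12/11x_3, x_1x_2 - 2x_3 + 2, x_2x_3 + 11/6x_1 + 1/3x_3 - 19/3}

The reduced Gröbner basis is the canonical form of the ideal for this ordering.

f_1 = x_1x_2 - 2x_3 + 2, LT = x_1x_2.
f_2 = -6x_2x_3 - 11x_1 - 2x_3 + 38, LT = x_2x_3.

S(f_1,f_2): lcm = x_1x_2x_3. S = -11/6x_1^2 - 1/3x_1x_3 - 2x_3^2 + 19/3x_1 + 2x_3.
  leading term x_1^2: no divisor's leading term divides it; move -11/6x_1^2 to the remainder.
  leading term x_1x_3: no divisor's leading term divides it; move -1/3x_1x_3 to the remainder.
  leading term x_3^2: no divisor's leading term divides it; move -2x_3^2 to the remainder.
  leading term x_1: no divisor's leading term divides it; move 19/3x_1 to the remainder.
  leading term x_3: no divisor's leading term divides it; move 2x_3 to the remainder.
  remainder -11/6x_1^2 - 1/3x_1x_3 - 2x_3^2 + 19/3x_1 + 2x_3 ≠ 0; add g_3 = -11/6x_1^2 - 1/3x_1x_3 - 2x_3^2 + 19/3x_1 + 2x_3 to the basis.

S(f_1,g_3): lcm = x_1^2x_2. S = -2/11x_1x_2x_3 - 12/11x_2x_3^2 + 38/11x_1x_2 - 2x_1x_3 + 12/11x_2x_3 + 2x_1.
  leading term x_1x_2x_3: subtract (-2/11x_3)·f_1 from -2/11x_1x_2x_3 - 12/11x_2x_3^2 + 38/11x_1x_2 - 2x_1x_3 + 12/11x_2x_3 + 2x_1 → -12/11x_2x_3^2 + 38/11x_1x_2 - 2x_1x_3 + 12/11x_2x_3 - 4/11x_3^2 + 2x_1 + 4/11x_3
  leading term x_2x_3^2: subtract (2/11x_3)·f_2 from -12/11x_2x_3^2 + 38/11x_1x_2 - 2x_1x_3 + 12/11x_2x_3 - 4/11x_3^2 + 2x_1 + 4/11x_3 → 38/11x_1x_2 + 12/11x_2x_3 + 2x_1 - 72/11x_3
  leading term x_1x_2: subtract (38/11)·f_1 from 38/11x_1x_2 + 12/11x_2x_3 + 2x_1 - 72/11x_3 → 12/11x_2x_3 + 2x_1 + 4/11x_3 - 76/11
  leading term x_2x_3: subtract (-2/11)·f_2 from 12/11x_2x_3 + 2x_1 + 4/11x_3 - 76/11 → 0
  remainder 0.

S(f_2,g_3): leading monomials are coprime, so the S-polynomial reduces to 0 (Buchberger's first criterion).
Every S-polynomial of the final basis reduces to 0, so we have a Gröbner basis.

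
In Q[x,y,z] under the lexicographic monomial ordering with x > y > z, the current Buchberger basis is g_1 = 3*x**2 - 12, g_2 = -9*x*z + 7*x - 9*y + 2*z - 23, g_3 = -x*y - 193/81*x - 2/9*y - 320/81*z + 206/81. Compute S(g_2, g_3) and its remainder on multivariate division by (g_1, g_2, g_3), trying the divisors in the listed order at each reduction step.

lcm(LM(g_2), LM(g_3)) = x*y*z.
S = (lcm/LT(g_2))·g_2 − (lcm/LT(g_3))·g_3 = -7/9*x*y - 193/81*x*z + y**2 - 4/9*y*z + 23/9*y - 320/81*z**2 + 206/81*z.
Reduce S modulo (g_1, g_2, g_3) in that order:
  leading term x*y: subtract (7/9)·g_3 from -7/9*x*y - 193/81*x*z + y**2 - 4/9*y*z + 23/9*y - 320/81*z**2 + 206/81*z → -193/81*x*z + 1351/729*x + y**2 - 4/9*y*z + 221/81*y - 320/81*z**2 + 4094/729*z - 1442/729
  leading term x*z: subtract (193/729)·g_2 from -193/81*x*z + 1351/729*x + y**2 - 4/9*y*z + 221/81*y - 320/81*z**2 + 4094/729*z - 1442/729 → y**2 - 4/9*y*z + 46/9*y - 320/81*z**2 + 412/81*z + 37/9
  leading term y**2: no divisor's leading term divides it; move y**2 to the remainder.
  leading term y*z: no divisor's leading term divides it; move -4/9*y*z to the remainder.
  leading term y: no divisor's leading term divides it; move 46/9*y to the remainder.
  leading term z**2: no divisor's leading term divides it; move -320/81*z**2 to the remainder.
  leading term z: no divisor's leading term divides it; move 412/81*z to the remainder.
  leading term 1: no divisor's leading term divides it; move 37/9 to the remainder.
The remainder y**2 - 4/9*y*z + 46/9*y - 320/81*z**2 + 412/81*z + 37/9 is nonzero, so it would be added as the next basis element.

S(g_2, g_3) = -7/9*x*y - 193/81*x*z + y**2 - 4/9*y*z + 23/9*y - 320/81*z**2 + 206/81*z; remainder on division = y**2 - 4/9*y*z + 46/9*y - 320/81*z**2 + 412/81*z + 37/9.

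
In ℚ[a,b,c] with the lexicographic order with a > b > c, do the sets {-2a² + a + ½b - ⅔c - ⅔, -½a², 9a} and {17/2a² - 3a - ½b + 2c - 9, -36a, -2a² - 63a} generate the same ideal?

No, the ideals differ.

Since reduced Gröbner bases are canonical representatives of ideals under a given ordering, it suffices to compute and compare them.
Buchberger on the first generating set:
f_1 = -2a² + a + ½b - ⅔c - ⅔, LT = a².
f_2 = -½a², LT = a².
f_3 = 9a, LT = a.

S(f_1,f_2): lcm = a². S = -½a - ¼b + ⅓c + ⅓.
  leading term a: subtract (-1/18)·f_3 from -½a - ¼b + ⅓c + ⅓ → -¼b + ⅓c + ⅓
  leading term b: no divisor's leading term divides it; move -¼b to the remainder.
  leading term c: no divisor's leading term divides it; move ⅓c to the remainder.
  leading term 1: no divisor's leading term divides it; move ⅓ to the remainder.
  remainder -¼b + ⅓c + ⅓ ≠ 0; add g_4 = -¼b + ⅓c + ⅓ to the basis.

S(f_1,f_3): lcm = a². S = -½a - ¼b + ⅓c + ⅓.
  leading term a: subtract (-1/18)·f_3 from -½a - ¼b + ⅓c + ⅓ → -¼b + ⅓c + ⅓
  leading term b: subtract (1)·g_4 from -¼b + ⅓c + ⅓ → 0
  remainder 0.

S(f_2,f_3): lcm = a². S = 0.
  remainder 0.

S(f_1,g_4): leading monomials are coprime, so the S-polynomial reduces to 0 (Buchberger's first criterion).
S(f_2,g_4): leading monomials are coprime, so the S-polynomial reduces to 0 (Buchberger's first criterion).
S(f_3,g_4): leading monomials are coprime, so the S-polynomial reduces to 0 (Buchberger's first criterion).
Every S-polynomial of the final basis reduces to 0, so we have a Gröbner basis.
Inter-reduce: drop elements whose leading term is divisible by another's, tail-reduce, and make monic.
Reduced Gröbner basis: {a, b - 4/3c - 4/3}.

Buchberger on the second generating set:
h_1 = 17/2a² - 3a - ½b + 2c - 9, LT = a².
h_2 = -36a, LT = a.
h_3 = -2a² - 63a, LT = a².

S(h_1,h_2): lcm = a². S = -6/17a - 1/17b + 4/17c - 18/17.
  leading term a: subtract (1/102)·h_2 from -6/17a - 1/17b + 4/17c - 18/17 → -1/17b + 4/17c - 18/17
  leading term b: no divisor's leading term divides it; move -1/17b to the remainder.
  leading term c: no divisor's leading term divides it; move 4/17c to the remainder.
  leading term 1: no divisor's leading term divides it; move -18/17 to the remainder.
  remainder -1/17b + 4/17c - 18/17 ≠ 0; add k_4 = -1/17b + 4/17c - 18/17 to the basis.

S(h_1,h_3): lcm = a². S = -1083/34a - 1/17b + 4/17c - 18/17.
  leading term a: subtract (361/408)·h_2 from -1083/34a - 1/17b + 4/17c - 18/17 → -1/17b + 4/17c - 18/17
  leading term b: subtract (1)·k_4 from -1/17b + 4/17c - 18/17 → 0
  remainder 0.

S(h_2,h_3): lcm = a². S = -63/2a.
  leading term a: subtract (⅞)·h_2 from -63/2a → 0
  remainder 0.

S(h_1,k_4): leading monomials are coprime, so the S-polynomial reduces to 0 (Buchberger's first criterion).
S(h_2,k_4): leading monomials are coprime, so the S-polynomial reduces to 0 (Buchberger's first criterion).
S(h_3,k_4): leading monomials are coprime, so the S-polynomial reduces to 0 (Buchberger's first criterion).
Every S-polynomial of the final basis reduces to 0, so we have a Gröbner basis.
Inter-reduce: drop elements whose leading term is divisible by another's, tail-reduce, and make monic.
Reduced Gröbner basis: {a, b - 4c + 18}.

Since the reduced bases disagree, the two ideals are not the same.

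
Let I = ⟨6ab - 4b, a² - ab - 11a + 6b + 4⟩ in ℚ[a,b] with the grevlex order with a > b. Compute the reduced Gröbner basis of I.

G = {a² - 11a + 16/3b + 4, ab - ⅔b, b² - 13/24b}

The reduced Gröbner basis is the canonical form of the ideal for this ordering.

f_1 = 6ab - 4b, LT = ab.
f_2 = a² - ab - 11a + 6b + 4, LT = a².

S(f_1,f_2): lcm = a²b. S = ab² + 31/3ab - 6b² - 4b.
  leading term ab²: subtract (⅙b)·f_1 from ab² + 31/3ab - 6b² - 4b → 31/3ab - 16/3b² - 4b
  leading term ab: subtract (31/18)·f_1 from 31/3ab - 16/3b² - 4b → -16/3b² + 26/9b
  leading term b²: no divisor's leading term divides it; move -16/3b² to the remainder.
  leading term b: no divisor's leading term divides it; move 26/9b to the remainder.
  remainder -16/3b² + 26/9b ≠ 0; add g_3 = -16/3b² + 26/9b to the basis.

The other S-polynomials (S(f_1,g_3), S(f_2,g_3)) all reduce to 0 modulo the current basis, so we have a Gröbner basis.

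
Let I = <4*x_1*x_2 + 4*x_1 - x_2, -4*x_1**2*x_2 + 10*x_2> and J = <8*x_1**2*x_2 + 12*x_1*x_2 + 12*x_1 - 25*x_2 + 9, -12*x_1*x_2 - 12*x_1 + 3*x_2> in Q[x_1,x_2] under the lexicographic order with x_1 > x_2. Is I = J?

Equality of ideals is decidable: compute both reduced Gröbner bases (unique for the ordering) and check whether they agree.
Buchberger on the first generating set:
f_1 = 4*x_1*x_2 + 4*x_1 - x_2, LT = x_1*x_2.
f_2 = -4*x_1**2*x_2 + 10*x_2, LT = x_1**2*x_2.

S(f_1,f_2): lcm = x_1**2*x_2. S = x_1**2 - 1/4*x_1*x_2 + 5/2*x_2.
  leading term x_1**2: no divisor's leading term divides it; move x_1**2 to the remainder.
  leading term x_1*x_2: subtract (-1/16)·f_1 from -1/4*x_1*x_2 + 5/2*x_2 → 1/4*x_1 + 39/16*x_2
  leading term x_1: no divisor's leading term divides it; move 1/4*x_1 to the remainder.
  leading term x_2: no divisor's leading term divides it; move 39/16*x_2 to the remainder.
  remainder x_1**2 + 1/4*x_1 + 39/16*x_2 ≠ 0; add g_3 = x_1**2 + 1/4*x_1 + 39/16*x_2 to the basis.

S(f_1,g_3): lcm = x_1**2*x_2. S = x_1**2 - 1/2*x_1*x_2 - 39/16*x_2**2.
  leading term x_1**2: subtract (1)·g_3 from x_1**2 - 1/2*x_1*x_2 - 39/16*x_2**2 → -1/2*x_1*x_2 - 1/4*x_1 - 39/16*x_2**2 - 39/16*x_2
  leading term x_1*x_2: subtract (-1/8)·f_1 from -1/2*x_1*x_2 - 1/4*x_1 - 39/16*x_2**2 - 39/16*x_2 → 1/4*x_1 - 39/16*x_2**2 - 41/16*x_2
  leading term x_1: no divisor's leading term divides it; move 1/4*x_1 to the remainder.
  leading term x_2**2: no divisor's leading term divides it; move -39/16*x_2**2 to the remainder.
  leading term x_2: no divisor's leading term divides it; move -41/16*x_2 to the remainder.
  remainder 1/4*x_1 - 39/16*x_2**2 - 41/16*x_2 ≠ 0; add g_4 = 1/4*x_1 - 39/16*x_2**2 - 41/16*x_2 to the basis.

S(f_1,g_4): lcm = x_1*x_2. S = x_1 + 39/4*x_2**3 + 41/4*x_2**2 - 1/4*x_2.
  leading term x_1: subtract (4)·g_4 from x_1 + 39/4*x_2**3 + 41/4*x_2**2 - 1/4*x_2 → 39/4*x_2**3 + 20*x_2**2 + 10*x_2
  leading term x_2**3: no divisor's leading term divides it; move 39/4*x_2**3 to the remainder.
  leading term x_2**2: no divisor's leading term divides it; move 20*x_2**2 to the remainder.
  leading term x_2: no divisor's leading term divides it; move 10*x_2 to the remainder.
  remainder 39/4*x_2**3 + 20*x_2**2 + 10*x_2 ≠ 0; add g_5 = 39/4*x_2**3 + 20*x_2**2 + 10*x_2 to the basis.

The other S-polynomials (S(f_2,g_3), S(f_2,g_4), S(g_3,g_4), S(f_1,g_5), S(f_2,g_5), S(g_3,g_5), S(g_4,g_5)) all reduce to 0 modulo the current basis, so we have a Gröbner basis.
Inter-reduce: drop elements whose leading term is divisible by another's, tail-reduce, and make monic.
Reduced Gröbner basis: {x_1 - 39/4*x_2**2 - 41/4*x_2, x_2**3 + 80/39*x_2**2 + 40/39*x_2}.

Buchberger on the second generating set:
h_1 = 8*x_1**2*x_2 + 12*x_1*x_2 + 12*x_1 - 25*x_2 + 9, LT = x_1**2*x_2.
h_2 = -12*x_1*x_2 - 12*x_1 + 3*x_2, LT = x_1*x_2.

S(h_1,h_2): lcm = x_1**2*x_2. S = -x_1**2 + 7/4*x_1*x_2 + 3/2*x_1 - 25/8*x_2 + 9/8.
  leading term x_1**2: no divisor's leading term divides it; move -x_1**2 to the remainder.
  leading term x_1*x_2: subtract (-7/48)·h_2 from 7/4*x_1*x_2 + 3/2*x_1 - 25/8*x_2 + 9/8 → -1/4*x_1 - 43/16*x_2 + 9/8
  leading term x_1: no divisor's leading term divides it; move -1/4*x_1 to the remainder.
  leading term x_2: no divisor's leading term divides it; move -43/16*x_2 to the remainder.
  leading term 1: no divisor's leading term divides it; move 9/8 to the remainder.
  remainder -x_1**2 - 1/4*x_1 - 43/16*x_2 + 9/8 ≠ 0; add k_3 = -x_1**2 - 1/4*x_1 - 43/16*x_2 + 9/8 to the basis.

S(h_1,k_3): lcm = x_1**2*x_2. S = 5/4*x_1*x_2 + 3/2*x_1 - 43/16*x_2**2 - 2*x_2 + 9/8.
  leading term x_1*x_2: subtract (-5/48)·h_2 from 5/4*x_1*x_2 + 3/2*x_1 - 43/16*x_2**2 - 2*x_2 + 9/8 → 1/4*x_1 - 43/16*x_2**2 - 27/16*x_2 + 9/8
  leading term x_1: no divisor's leading term divides it; move 1/4*x_1 to the remainder.
  leading term x_2**2: no divisor's leading term divides it; move -43/16*x_2**2 to the remainder.
  leading term x_2: no divisor's leading term divides it; move -27/16*x_2 to the remainder.
  leading term 1: no divisor's leading term divides it; move 9/8 to the remainder.
  remainder 1/4*x_1 - 43/16*x_2**2 - 27/16*x_2 + 9/8 ≠ 0; add k_4 = 1/4*x_1 - 43/16*x_2**2 - 27/16*x_2 + 9/8 to the basis.

S(h_1,k_4): lcm = x_1**2*x_2. S = 43/4*x_1*x_2**3 + 27/4*x_1*x_2**2 - 3*x_1*x_2 + 3/2*x_1 - 25/8*x_2 + 9/8.
  leading term x_1*x_2**3: subtract (-43/48*x_2**2)·h_2 from 43/4*x_1*x_2**3 + 27/4*x_1*x_2**2 - 3*x_1*x_2 + 3/2*x_1 - 25/8*x_2 + 9/8 → -4*x_1*x_2**2 - 3*x_1*x_2 + 3/2*x_1 + 43/16*x_2**3 - 25/8*x_2 + 9/8
  leading term x_1*x_2**2: subtract (1/3*x_2)·h_2 from -4*x_1*x_2**2 - 3*x_1*x_2 + 3/2*x_1 + 43/16*x_2**3 - 25/8*x_2 + 9/8 → x_1*x_2 + 3/2*x_1 + 43/16*x_2**3 - x_2**2 - 25/8*x_2 + 9/8
  leading term x_1*x_2: subtract (-1/12)·h_2 from x_1*x_2 + 3/2*x_1 + 43/16*x_2**3 - x_2**2 - 25/8*x_2 + 9/8 → 1/2*x_1 + 43/16*x_2**3 - x_2**2 - 23/8*x_2 + 9/8
  leading term x_1: subtract (2)·k_4 from 1/2*x_1 + 43/16*x_2**3 - x_2**2 - 23/8*x_2 + 9/8 → 43/16*x_2**3 + 35/8*x_2**2 + 1/2*x_2 - 9/8
  leading term x_2**3: no divisor's leading term divides it; move 43/16*x_2**3 to the remainder.
  leading term x_2**2: no divisor's leading term divides it; move 35/8*x_2**2 to the remainder.
  leading term x_2: no divisor's leading term divides it; move 1/2*x_2 to the remainder.
  leading term 1: no divisor's leading term divides it; move -9/8 to the remainder.
  remainder 43/16*x_2**3 + 35/8*x_2**2 + 1/2*x_2 - 9/8 ≠ 0; add k_5 = 43/16*x_2**3 + 35/8*x_2**2 + 1/2*x_2 - 9/8 to the basis.

The other S-polynomials (S(h_2,k_3), S(h_2,k_4), S(k_3,k_4), S(h_1,k_5), S(h_2,k_5), S(k_3,k_5), S(k_4,k_5)) all reduce to 0 modulo the current basis, so we have a Gröbner basis.
Inter-reduce: drop elements whose leading term is divisible by another's, tail-reduce, and make monic.
Reduced Gröbner basis: {x_1 - 43/4*x_2**2 - 27/4*x_2 + 9/2, x_2**3 + 70/43*x_2**2 + 8/43*x_2 - 18/43}.

These differ, so the ideals are not equal.

No, the ideals differ.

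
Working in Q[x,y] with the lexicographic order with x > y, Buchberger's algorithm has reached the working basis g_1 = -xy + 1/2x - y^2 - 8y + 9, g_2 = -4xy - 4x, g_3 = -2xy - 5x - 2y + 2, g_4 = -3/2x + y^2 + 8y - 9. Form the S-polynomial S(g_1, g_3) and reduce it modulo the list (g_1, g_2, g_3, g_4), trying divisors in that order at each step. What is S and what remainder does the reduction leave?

lcm(LM(g_1), LM(g_3)) = xy.
S = (lcm/LT(g_1))·g_1 − (lcm/LT(g_3))·g_3 = -3x + y^2 + 7y - 8.
Reduce S modulo (g_1, g_2, g_3, g_4) in that order:
  leading term x: subtract (2)·g_4 from -3x + y^2 + 7y - 8 → -y^2 - 9y + 10
  leading term y^2: no divisor's leading term divides it; move -y^2 to the remainder.
  leading term y: no divisor's leading term divides it; move -9y to the remainder.
  leading term 1: no divisor's leading term divides it; move 10 to the remainder.
The remainder -y^2 - 9y + 10 is nonzero, so it would be added as the next basis element.
This is the inner loop of Buchberger's algorithm — each nonzero remainder becomes a new basis element.

S(g_1, g_3) = -3x + y^2 + 7y - 8; remainder on division = -y^2 - 9y + 10.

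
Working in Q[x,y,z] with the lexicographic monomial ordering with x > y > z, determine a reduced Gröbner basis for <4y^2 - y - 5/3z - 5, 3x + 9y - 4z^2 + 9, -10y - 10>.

G = {x, y + 1, z}

The reduced Gröbner basis is the canonical form of the ideal for this ordering.

f_1 = 4y^2 - y - 5/3z - 5, LT = y^2.
f_2 = 3x + 9y - 4z^2 + 9, LT = x.
f_3 = -10y - 10, LT = y.

S(f_1,f_3): lcm = y^2. S = -5/4y - 5/12z - 5/4.
  leading term y: subtract (1/8)·f_3 from -5/4y - 5/12z - 5/4 → -5/12z
  leading term z: no divisor's leading term divides it; move -5/12z to the remainder.
  remainder -5/12z ≠ 0; add g_4 = -5/12z to the basis.

The other S-polynomials (S(f_1,f_2), S(f_2,f_3), S(f_1,g_4), S(f_2,g_4), S(f_3,g_4)) all reduce to 0 modulo the current basis, so we have a Gröbner basis.
Inter-reduce: drop elements whose leading term is divisible by another's, tail-reduce, and make monic.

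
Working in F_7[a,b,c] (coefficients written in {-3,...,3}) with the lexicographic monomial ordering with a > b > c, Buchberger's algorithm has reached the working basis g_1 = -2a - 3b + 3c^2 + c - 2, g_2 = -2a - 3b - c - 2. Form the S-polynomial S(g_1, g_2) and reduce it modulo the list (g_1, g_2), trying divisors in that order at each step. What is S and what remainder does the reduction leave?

S(g_1, g_2) = 2c^2 - c; remainder on division = 2c^2 - c.

lcm(LM(g_1), LM(g_2)) = a.
S = (lcm/LT(g_1))·g_1 − (lcm/LT(g_2))·g_2 = 2c^2 - c.
Reduce S modulo (g_1, g_2) in that order:
  leading term c^2: no divisor's leading term divides it; move 2c^2 to the remainder.
  leading term c: no divisor's leading term divides it; move -c to the remainder.
The remainder 2c^2 - c is nonzero, so it would be added as the next basis element.
This is the inner loop of Buchberger's algorithm — each nonzero remainder becomes a new basis element.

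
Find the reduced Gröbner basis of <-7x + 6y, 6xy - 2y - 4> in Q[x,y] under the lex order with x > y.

f_1 = -7x + 6y, LT = x.
f_2 = 6xy - 2y - 4, LT = xy.

S(f_1,f_2): lcm = xy. S = -6/7y^2 + 1/3y + 2/3.
  leading term y^2: no divisor's leading term divides it; move -6/7y^2 to the remainder.
  leading term y: no divisor's leading term divides it; move 1/3y to the remainder.
  leading term 1: no divisor's leading term divides it; move 2/3 to the remainder.
  remainder -6/7y^2 + 1/3y + 2/3 ≠ 0; add g_3 = -6/7y^2 + 1/3y + 2/3 to the basis.

The other S-polynomials (S(f_1,g_3), S(f_2,g_3)) all reduce to 0 modulo the current basis, so we have a Gröbner basis.
Inter-reduce: drop elements whose leading term is divisible by another's, tail-reduce, and make monic.

G = {x - 6/7y, y^2 - 7/18y - 7/9}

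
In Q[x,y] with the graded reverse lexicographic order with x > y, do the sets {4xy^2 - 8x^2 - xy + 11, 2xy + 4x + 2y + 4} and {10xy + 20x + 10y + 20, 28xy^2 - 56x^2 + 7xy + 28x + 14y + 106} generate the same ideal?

No, the ideals differ.

Equality of ideals is decidable: compute both reduced Gröbner bases (unique for the ordering) and check whether they agree.
Buchberger on the first generating set:
f_1 = 4xy^2 - 8x^2 - xy + 11, LT = xy^2.
f_2 = 2xy + 4x + 2y + 4, LT = xy.

S(f_1,f_2): lcm = xy^2. S = -2x^2 - 9/4xy - y^2 - 2y + 11/4.
  leading term x^2: no divisor's leading term divides it; move -2x^2 to the remainder.
  leading term xy: subtract (-9/8)·f_2 from -9/4xy - y^2 - 2y + 11/4 → -y^2 + 9/2x + 1/4y + 29/4
  leading term y^2: no divisor's leading term divides it; move -y^2 to the remainder.
  leading term x: no divisor's leading term divides it; move 9/2x to the remainder.
  leading term y: no divisor's leading term divides it; move 1/4y to the remainder.
  leading term 1: no divisor's leading term divides it; move 29/4 to the remainder.
  remainder -2x^2 - y^2 + 9/2x + 1/4y + 29/4 ≠ 0; add g_3 = -2x^2 - y^2 + 9/2x + 1/4y + 29/4 to the basis.

S(f_1,g_3): lcm = x^2y^2. S = -1/2y^4 - 2x^3 - 1/4x^2y + 9/4xy^2 + 1/8y^3 + 29/8y^2 + 11/4x.
  leading term y^4: no divisor's leading term divides it; move -1/2y^4 to the remainder.
  leading term x^3: subtract (x)·g_3 from -2x^3 - 1/4x^2y + 9/4xy^2 + 1/8y^3 + 29/8y^2 + 11/4x → -1/4x^2y + 13/4xy^2 + 1/8y^3 - 9/2x^2 - 1/4xy + 29/8y^2 - 9/2x
  leading term x^2y: subtract (-1/8x)·f_2 from -1/4x^2y + 13/4xy^2 + 1/8y^3 - 9/2x^2 - 1/4xy + 29/8y^2 - 9/2x → 13/4xy^2 + 1/8y^3 - 4x^2 + 29/8y^2 - 4x
  leading term xy^2: subtract (13/16)·f_1 from 13/4xy^2 + 1/8y^3 - 4x^2 + 29/8y^2 - 4x → 1/8y^3 + 5/2x^2 + 13/16xy + 29/8y^2 - 4x - 143/16
  leading term y^3: no divisor's leading term divides it; move 1/8y^3 to the remainder.
  leading term x^2: subtract (-5/4)·g_3 from 5/2x^2 + 13/16xy + 29/8y^2 - 4x - 143/16 → 13/16xy + 19/8y^2 + 13/8x + 5/16y + 1/8
  leading term xy: subtract (13/32)·f_2 from 13/16xy + 19/8y^2 + 13/8x + 5/16y + 1/8 → 19/8y^2 - 1/2y - 3/2
  leading term y^2: no divisor's leading term divides it; move 19/8y^2 to the remainder.
  leading term y: no divisor's leading term divides it; move -1/2y to the remainder.
  leading term 1: no divisor's leading term divides it; move -3/2 to the remainder.
  remainder -1/2y^4 + 1/8y^3 + 19/8y^2 - 1/2y - 3/2 ≠ 0; add g_4 = -1/2y^4 + 1/8y^3 + 19/8y^2 - 1/2y - 3/2 to the basis.

S(f_2,g_3): lcm = x^2y. S = -1/2y^3 + 2x^2 + 13/4xy + 1/8y^2 + 2x + 29/8y.
  leading term y^3: no divisor's leading term divides it; move -1/2y^3 to the remainder.
  leading term x^2: subtract (-1)·g_3 from 2x^2 + 13/4xy + 1/8y^2 + 2x + 29/8y → 13/4xy - 7/8y^2 + 13/2x + 31/8y + 29/4
  leading term xy: subtract (13/8)·f_2 from 13/4xy - 7/8y^2 + 13/2x + 31/8y + 29/4 → -7/8y^2 + 5/8y + 3/4
  leading term y^2: no divisor's leading term divides it; move -7/8y^2 to the remainder.
  leading term y: no divisor's leading term divides it; move 5/8y to the remainder.
  leading term 1: no divisor's leading term divides it; move 3/4 to the remainder.
  remainder -1/2y^3 - 7/8y^2 + 5/8y + 3/4 ≠ 0; add g_5 = -1/2y^3 - 7/8y^2 + 5/8y + 3/4 to the basis.

The other S-polynomials (S(f_1,g_4), S(f_2,g_4), S(g_3,g_4), S(f_1,g_5), S(f_2,g_5), S(g_3,g_5), S(g_4,g_5)) all reduce to 0 modulo the current basis, so we have a Gröbner basis.
Inter-reduce: drop elements whose leading term is divisible by another's, tail-reduce, and make monic.
Reduced Gröbner basis: {y^3 + 7/4y^2 - 5/4y - 3/2, x^2 + 1/2y^2 - 9/4x - 1/8y - 29/8, xy + 2x + y + 2}.

Buchberger on the second generating set:
h_1 = 10xy + 20x + 10y + 20, LT = xy.
h_2 = 28xy^2 - 56x^2 + 7xy + 28x + 14y + 106, LT = xy^2.

S(h_1,h_2): lcm = xy^2. S = 2x^2 + 7/4xy + y^2 - x + 3/2y - 53/14.
  leading term x^2: no divisor's leading term divides it; move 2x^2 to the remainder.
  leading term xy: subtract (7/40)·h_1 from 7/4xy + y^2 - x + 3/2y - 53/14 → y^2 - 9/2x - 1/4y - 51/7
  leading term y^2: no divisor's leading term divides it; move y^2 to the remainder.
  leading term x: no divisor's leading term divides it; move -9/2x to the remainder.
  leading term y: no divisor's leading term divides it; move -1/4y to the remainder.
  leading term 1: no divisor's leading term divides it; move -51/7 to the remainder.
  remainder 2x^2 + y^2 - 9/2x - 1/4y - 51/7 ≠ 0; add k_3 = 2x^2 + y^2 - 9/2x - 1/4y - 51/7 to the basis.

S(h_1,k_3): lcm = x^2y. S = -1/2y^3 + 2x^2 + 13/4xy + 1/8y^2 + 2x + 51/14y.
  leading term y^3: no divisor's leading term divides it; move -1/2y^3 to the remainder.
  leading term x^2: subtract (1)·k_3 from 2x^2 + 13/4xy + 1/8y^2 + 2x + 51/14y → 13/4xy - 7/8y^2 + 13/2x + 109/28y + 51/7
  leading term xy: subtract (13/40)·h_1 from 13/4xy - 7/8y^2 + 13/2x + 109/28y + 51/7 → -7/8y^2 + 9/14y + 11/14
  leading term y^2: no divisor's leading term divides it; move -7/8y^2 to the remainder.
  leading term y: no divisor's leading term divides it; move 9/14y to the remainder.
  leading term 1: no divisor's leading term divides it; move 11/14 to the remainder.
  remainder -1/2y^3 - 7/8y^2 + 9/14y + 11/14 ≠ 0; add k_4 = -1/2y^3 - 7/8y^2 + 9/14y + 11/14 to the basis.

The other S-polynomials (S(h_2,k_3), S(h_1,k_4), S(h_2,k_4), S(k_3,k_4)) all reduce to 0 modulo the current basis, so we have a Gröbner basis.
Inter-reduce: drop elements whose leading term is divisible by another's, tail-reduce, and make monic.
Reduced Gröbner basis: {y^3 + 7/4y^2 - 9/7y - 11/7, x^2 + 1/2y^2 - 9/4x - 1/8y - 51/14, xy + 2x + y + 2}.

These differ, so the ideals are not equal.
The same test decides containment: I ⊆ J iff every generator of I reduces to 0 modulo a Gröbner basis of J.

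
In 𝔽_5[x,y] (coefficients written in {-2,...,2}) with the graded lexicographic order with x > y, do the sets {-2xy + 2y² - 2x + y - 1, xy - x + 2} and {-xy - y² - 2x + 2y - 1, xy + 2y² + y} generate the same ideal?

Yes, the ideals are equal.

Equality of ideals is decidable: compute both reduced Gröbner bases (unique for the ordering) and check whether they agree.
Buchberger on the first generating set:
f_1 = -2xy + 2y² - 2x + y - 1, LT = xy.
f_2 = xy - x + 2, LT = xy.

S(f_1,f_2): lcm = xy. S = -y² + 2x + 2y + 1.
  leading term y²: no divisor's leading term divides it; move -y² to the remainder.
  leading term x: no divisor's leading term divides it; move 2x to the remainder.
  leading term y: no divisor's leading term divides it; move 2y to the remainder.
  leading term 1: no divisor's leading term divides it; move 1 to the remainder.
  remainder -y² + 2x + 2y + 1 ≠ 0; add g_3 = -y² + 2x + 2y + 1 to the basis.

S(f_1,g_3): lcm = xy². S = -y³ + 2x² - 2xy + 2y² + x - 2y.
  leading term y³: subtract (y)·g_3 from -y³ + 2x² - 2xy + 2y² + x - 2y → 2x² + xy + x + 2y
  leading term x²: no divisor's leading term divides it; move 2x² to the remainder.
  leading term xy: subtract (2)·f_1 from xy + x + 2y → y² + 2
  leading term y²: subtract (-1)·g_3 from y² + 2 → 2x + 2y - 2
  leading term x: no divisor's leading term divides it; move 2x to the remainder.
  leading term y: no divisor's leading term divides it; move 2y to the remainder.
  leading term 1: no divisor's leading term divides it; move -2 to the remainder.
  remainder 2x² + 2x + 2y - 2 ≠ 0; add g_4 = 2x² + 2x + 2y - 2 to the basis.

The other S-polynomials (S(f_2,g_3), S(f_1,g_4), S(f_2,g_4), S(g_3,g_4)) all reduce to 0 modulo the current basis, so we have a Gröbner basis.
Inter-reduce: drop elements whose leading term is divisible by another's, tail-reduce, and make monic.
Reduced Gröbner basis: {x² + x + y - 1, xy - x + 2, y² - 2x - 2y - 1}.

Buchberger on the second generating set:
h_1 = -xy - y² - 2x + 2y - 1, LT = xy.
h_2 = xy + 2y² + y, LT = xy.

S(h_1,h_2): lcm = xy. S = -y² + 2x + 2y + 1.
  leading term y²: no divisor's leading term divides it; move -y² to the remainder.
  leading term x: no divisor's leading term divides it; move 2x to the remainder.
  leading term y: no divisor's leading term divides it; move 2y to the remainder.
  leading term 1: no divisor's leading term divides it; move 1 to the remainder.
  remainder -y² + 2x + 2y + 1 ≠ 0; add k_3 = -y² + 2x + 2y + 1 to the basis.

S(h_1,k_3): lcm = xy². S = y³ + 2x² - xy - 2y² + x + y.
  leading term y³: subtract (-y)·k_3 from y³ + 2x² - xy - 2y² + x + y → 2x² + xy + x + 2y
  leading term x²: no divisor's leading term divides it; move 2x² to the remainder.
  leading term xy: subtract (-1)·h_1 from xy + x + 2y → -y² - x - y - 1
  leading term y²: subtract (1)·k_3 from -y² - x - y - 1 → 2x + 2y - 2
  leading term x: no divisor's leading term divides it; move 2x to the remainder.
  leading term y: no divisor's leading term divides it; move 2y to the remainder.
  leading term 1: no divisor's leading term divides it; move -2 to the remainder.
  remainder 2x² + 2x + 2y - 2 ≠ 0; add k_4 = 2x² + 2x + 2y - 2 to the basis.

The other S-polynomials (S(h_2,k_3), S(h_1,k_4), S(h_2,k_4), S(k_3,k_4)) all reduce to 0 modulo the current basis, so we have a Gröbner basis.
Inter-reduce: drop elements whose leading term is divisible by another's, tail-reduce, and make monic.
Reduced Gröbner basis: {x² + x + y - 1, xy - x + 2, y² - 2x - 2y - 1}.

Same reduced basis, so the two generating sets span the same ideal.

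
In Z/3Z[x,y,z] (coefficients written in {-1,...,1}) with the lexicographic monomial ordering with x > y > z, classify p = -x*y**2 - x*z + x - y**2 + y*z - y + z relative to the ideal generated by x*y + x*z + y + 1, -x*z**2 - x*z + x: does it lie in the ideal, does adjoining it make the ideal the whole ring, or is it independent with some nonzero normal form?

First compute the reduced Gröbner basis of I by Buchberger's algorithm.
f_1 = x*y + x*z + y + 1, LT = x*y.
f_2 = -x*z**2 - x*z + x, LT = x*z**2.

S(f_1,f_2): lcm = x*y*z**2. S = -x*y*z + x*y + x*z**3 + y*z**2 + z**2.
  reduce S modulo (f_1, f_2):
  remainder y*z**2 + y*z - y + z**2 + z - 1 ≠ 0; add h_3 = y*z**2 + y*z - y + z**2 + z - 1 to the basis.

The other S-polynomials (S(f_1,h_3), S(f_2,h_3)) all reduce to 0 modulo the current basis, so we have a Gröbner basis.
Inter-reduce: drop elements whose leading term is divisible by another's, tail-reduce, and make monic.
Reduced Gröbner basis: {x*y + x*z + y + 1, x*z**2 + x*z - x, y*z**2 + y*z - y + z**2 + z - 1}.
Label its elements g_1 = x*y + x*z + y + 1, g_2 = x*z**2 + x*z - x, g_3 = y*z**2 + y*z - y + z**2 + z - 1.

Reduce p = -x*y**2 - x*z + x - y**2 + y*z - y + z modulo G:
  leading term x*y**2: subtract (-y)·g_1 from -x*y**2 - x*z + x - y**2 + y*z - y + z → x*y*z - x*z + x + y*z + z
  leading term x*y*z: subtract (z)·g_1 from x*y*z - x*z + x + y*z + z → -x*z**2 - x*z + x
  leading term x*z**2: subtract (-1)·g_2 from -x*z**2 - x*z + x → 0
  normal form = 0.
Since the normal form is 0, p ∈ I.

Ideal membership is decidable via reduction modulo a Gröbner basis.

-x*y**2 - x*z + x - y**2 + y*z - y + z lies in I (it reduces to 0).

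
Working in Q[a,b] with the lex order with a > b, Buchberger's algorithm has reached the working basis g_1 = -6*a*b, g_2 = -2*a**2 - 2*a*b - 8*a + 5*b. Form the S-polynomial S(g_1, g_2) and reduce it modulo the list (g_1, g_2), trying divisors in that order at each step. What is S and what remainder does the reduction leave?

lcm(LM(g_1), LM(g_2)) = a**2*b.
S = (lcm/LT(g_1))·g_1 − (lcm/LT(g_2))·g_2 = -a*b**2 - 4*a*b + 5/2*b**2.
Reduce S modulo (g_1, g_2) in that order:
  leading term a*b**2: subtract (1/6*b)·g_1 from -a*b**2 - 4*a*b + 5/2*b**2 → -4*a*b + 5/2*b**2
  leading term a*b: subtract (2/3)·g_1 from -4*a*b + 5/2*b**2 → 5/2*b**2
  leading term b**2: no divisor's leading term divides it; move 5/2*b**2 to the remainder.
The remainder 5/2*b**2 is nonzero, so it would be added as the next basis element.

S(g_1, g_2) = -a*b**2 - 4*a*b + 5/2*b**2; remainder on division = 5/2*b**2.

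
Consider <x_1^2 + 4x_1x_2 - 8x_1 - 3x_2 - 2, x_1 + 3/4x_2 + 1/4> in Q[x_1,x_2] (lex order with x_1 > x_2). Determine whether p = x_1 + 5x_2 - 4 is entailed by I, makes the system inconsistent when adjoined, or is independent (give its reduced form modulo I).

x_1 + 5x_2 - 4 is independent of I; its normal form modulo I is 17/4x_2 - 17/4.

First compute the reduced Gröbner basis of I by Buchberger's algorithm.
f_1 = x_1^2 + 4x_1x_2 - 8x_1 - 3x_2 - 2, LT = x_1^2.
f_2 = x_1 + 3/4x_2 + 1/4, LT = x_1.

S(f_1,f_2): lcm = x_1^2. S = 13/4x_1x_2 - 33/4x_1 - 3x_2 - 2.
  leading term x_1x_2: subtract (13/4x_2)·f_2 from 13/4x_1x_2 - 33/4x_1 - 3x_2 - 2 → -33/4x_1 - 39/16x_2^2 - 61/16x_2 - 2
  leading term x_1: subtract (-33/4)·f_2 from -33/4x_1 - 39/16x_2^2 - 61/16x_2 - 2 → -39/16x_2^2 + 19/8x_2 + 1/16
  leading term x_2^2: no divisor's leading term divides it; move -39/16x_2^2 to the remainder.
  leading term x_2: no divisor's leading term divides it; move 19/8x_2 to the remainder.
  leading term 1: no divisor's leading term divides it; move 1/16 to the remainder.
  remainder -39/16x_2^2 + 19/8x_2 + 1/16 ≠ 0; add h_3 = -39/16x_2^2 + 19/8x_2 + 1/16 to the basis.

The other S-polynomials (S(f_1,h_3), S(f_2,h_3)) all reduce to 0 modulo the current basis, so we have a Gröbner basis.
Inter-reduce: drop elements whose leading term is divisible by another's, tail-reduce, and make monic.
Reduced Gröbner basis: {x_1 + 3/4x_2 + 1/4, x_2^2 - 38/39x_2 - 1/39}.
Label its elements g_1 = x_1 + 3/4x_2 + 1/4, g_2 = x_2^2 - 38/39x_2 - 1/39.

Reduce p = x_1 + 5x_2 - 4 modulo G:
  leading term x_1: subtract (1)·g_1 from x_1 + 5x_2 - 4 → 17/4x_2 - 17/4
  leading term x_2: no divisor's leading term divides it; move 17/4x_2 to the remainder.
  leading term 1: no divisor's leading term divides it; move -17/4 to the remainder.
  normal form = 17/4x_2 - 17/4.
The normal form is nonzero, so p ∉ I. Since p minus its normal form lies in I, I + (p) = I + (r) where r = 17/4x_2 - 17/4; decide whether this ideal is the whole ring.
Run Buchberger on G together with r (pairs among the g_i already reduce to 0 since G is a Gröbner basis):
g_1 = x_1 + 3/4x_2 + 1/4, LT = x_1.
g_2 = x_2^2 - 38/39x_2 - 1/39, LT = x_2^2.
r = 17/4x_2 - 17/4, LT = x_2.

The S-polynomials (S(g_1,g_2), S(g_1,r), S(g_2,r)) all reduce to 0 modulo the current basis, so we have a Gröbner basis.
Inter-reduce: drop elements whose leading term is divisible by another's, tail-reduce, and make monic.
Reduced Gröbner basis: {x_1 + 1, x_2 - 1}.
The reduced Gröbner basis of I + (p) is {x_1 + 1, x_2 - 1} ≠ {1}, a proper ideal, so the enlarged system stays consistent: p is independent of I, with normal form 17/4x_2 - 17/4.

Ideal membership is decidable via reduction modulo a Gröbner basis.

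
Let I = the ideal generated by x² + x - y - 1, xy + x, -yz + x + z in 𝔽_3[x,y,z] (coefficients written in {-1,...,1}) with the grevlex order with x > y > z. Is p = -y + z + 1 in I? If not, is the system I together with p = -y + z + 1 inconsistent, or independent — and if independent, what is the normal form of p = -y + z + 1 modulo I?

Adjoining -y + z + 1 makes the ideal the whole ring: the system is inconsistent.

First compute the reduced Gröbner basis of I by Buchberger's algorithm.
f_1 = x² + x - y - 1, LT = x².
f_2 = xy + x, LT = xy.
f_3 = -yz + x + z, LT = yz.

S(f_1,f_2): lcm = x²y. S = -x² + xy - y² - y.
  leading term x²: subtract (-1)·f_1 from -x² + xy - y² - y → xy - y² + x + y - 1
  leading term xy: subtract (1)·f_2 from xy - y² + x + y - 1 → -y² + y - 1
  leading term y²: no divisor's leading term divides it; move -y² to the remainder.
  leading term y: no divisor's leading term divides it; move y to the remainder.
  leading term 1: no divisor's leading term divides it; move -1 to the remainder.
  remainder -y² + y - 1 ≠ 0; add h_4 = -y² + y - 1 to the basis.

S(f_2,f_3): lcm = xyz. S = x² - xz.
  leading term x²: subtract (1)·f_1 from x² - xz → -xz - x + y + 1
  leading term xz: no divisor's leading term divides it; move -xz to the remainder.
  leading term x: no divisor's leading term divides it; move -x to the remainder.
  leading term y: no divisor's leading term divides it; move y to the remainder.
  leading term 1: no divisor's leading term divides it; move 1 to the remainder.
  remainder -xz - x + y + 1 ≠ 0; add h_5 = -xz - x + y + 1 to the basis.

S(f_3,h_4): lcm = y²z. S = -xy - z.
  leading term xy: subtract (-1)·f_2 from -xy - z → x - z
  leading term x: no divisor's leading term divides it; move x to the remainder.
  leading term z: no divisor's leading term divides it; move -z to the remainder.
  remainder x - z ≠ 0; add h_6 = x - z to the basis.

S(h_5,h_6): lcm = xz. S = z² + x - y - 1.
  leading term z²: no divisor's leading term divides it; move z² to the remainder.
  leading term x: subtract (1)·h_6 from x - y - 1 → -y + z - 1
  leading term y: no divisor's leading term divides it; move -y to the remainder.
  leading term z: no divisor's leading term divides it; move z to the remainder.
  leading term 1: no divisor's leading term divides it; move -1 to the remainder.
  remainder z² - y + z - 1 ≠ 0; add h_7 = z² - y + z - 1 to the basis.

The other S-polynomials (S(f_1,f_3), S(f_1,h_4), S(f_2,h_4), S(f_1,h_5), S(f_2,h_5), S(f_3,h_5), S(h_4,h_5), S(f_1,h_6), S(f_2,h_6), S(f_3,h_6), S(h_4,h_6), S(f_1,h_7), S(f_2,h_7), S(f_3,h_7), S(h_4,h_7), S(h_5,h_7), S(h_6,h_7)) all reduce to 0 modulo the current basis, so we have a Gröbner basis.
Inter-reduce: drop elements whose leading term is divisible by another's, tail-reduce, and make monic.
Reduced Gröbner basis: {y² - y + 1, yz + z, z² - y + z - 1, x - z}.
Label its elements g_1 = y² - y + 1, g_2 = yz + z, g_3 = z² - y + z - 1, g_4 = x - z.

Reduce p = -y + z + 1 modulo G:
  leading term y: no divisor's leading term divides it; move -y to the remainder.
  leading term z: no divisor's leading term divides it; move z to the remainder.
  leading term 1: no divisor's leading term divides it; move 1 to the remainder.
  normal form = -y + z + 1.
The normal form is nonzero, so p ∉ I. Since p minus its normal form lies in I, I + (p) = I + (r) where r = -y + z + 1; decide whether this ideal is the whole ring.
Run Buchberger on G together with r (pairs among the g_i already reduce to 0 since G is a Gröbner basis):
g_1 = y² - y + 1, LT = y².
g_2 = yz + z, LT = yz.
g_3 = z² - y + z - 1, LT = z².
g_4 = x - z, LT = x.
r = -y + z + 1, LT = y.

S(g_1,r): lcm = y². S = yz + 1.
  leading term yz: subtract (1)·g_2 from yz + 1 → -z + 1
  leading term z: no divisor's leading term divides it; move -z to the remainder.
  leading term 1: no divisor's leading term divides it; move 1 to the remainder.
  remainder -z + 1 ≠ 0; add m_6 = -z + 1 to the basis.

S(g_2,r): lcm = yz. S = z² - z.
  leading term z²: subtract (1)·g_3 from z² - z → y + z + 1
  leading term y: subtract (-1)·r from y + z + 1 → -z - 1
  leading term z: subtract (1)·m_6 from -z - 1 → 1
  leading term 1: no divisor's leading term divides it; move 1 to the remainder.
  remainder 1 ≠ 0; add m_7 = 1 to the basis.

The other S-polynomials (S(g_1,g_2), S(g_1,g_3), S(g_1,g_4), S(g_2,g_3), S(g_2,g_4), S(g_3,g_4), S(g_3,r), S(g_4,r), S(g_1,m_6), S(g_2,m_6), S(g_3,m_6), S(g_4,m_6), S(r,m_6), S(g_1,m_7), S(g_2,m_7), S(g_3,m_7), S(g_4,m_7), S(r,m_7), S(m_6,m_7)) all reduce to 0 modulo the current basis, so we have a Gröbner basis.
Inter-reduce: drop elements whose leading term is divisible by another's, tail-reduce, and make monic.
Reduced Gröbner basis: {1}.
The reduced Gröbner basis of I + (p) is {1}: the ideal is the whole ring, so the enlarged system has no common solution — adjoining p is inconsistent.

The remainder on division by a Gröbner basis is unique — it is the normal form.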